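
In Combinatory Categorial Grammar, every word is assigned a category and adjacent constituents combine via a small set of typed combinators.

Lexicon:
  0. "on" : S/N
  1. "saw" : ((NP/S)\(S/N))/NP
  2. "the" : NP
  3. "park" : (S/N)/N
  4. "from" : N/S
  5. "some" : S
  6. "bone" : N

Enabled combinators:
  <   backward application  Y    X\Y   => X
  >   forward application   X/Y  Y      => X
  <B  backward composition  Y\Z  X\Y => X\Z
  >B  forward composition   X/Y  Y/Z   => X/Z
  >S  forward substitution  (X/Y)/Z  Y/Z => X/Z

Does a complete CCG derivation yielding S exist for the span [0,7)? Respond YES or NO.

S/N ((NP/S)\(S/N))/NP NP (S/N)/N N/S S N
CKY chart[0,7] = {NP}; S ∉ chart

NO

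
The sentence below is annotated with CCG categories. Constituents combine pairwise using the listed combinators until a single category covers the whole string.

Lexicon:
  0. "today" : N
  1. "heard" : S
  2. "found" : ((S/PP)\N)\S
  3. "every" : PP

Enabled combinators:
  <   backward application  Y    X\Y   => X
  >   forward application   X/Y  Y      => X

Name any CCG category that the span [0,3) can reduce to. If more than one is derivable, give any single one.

[0,4] S   >
  [0,3] S/PP   <
    [0,1] "today" : N
    [1,3] (S/PP)\N   <
      [1,2] "heard" : S
      [2,3] "found" : ((S/PP)\N)\S
  [3,4] "every" : PP

S/PP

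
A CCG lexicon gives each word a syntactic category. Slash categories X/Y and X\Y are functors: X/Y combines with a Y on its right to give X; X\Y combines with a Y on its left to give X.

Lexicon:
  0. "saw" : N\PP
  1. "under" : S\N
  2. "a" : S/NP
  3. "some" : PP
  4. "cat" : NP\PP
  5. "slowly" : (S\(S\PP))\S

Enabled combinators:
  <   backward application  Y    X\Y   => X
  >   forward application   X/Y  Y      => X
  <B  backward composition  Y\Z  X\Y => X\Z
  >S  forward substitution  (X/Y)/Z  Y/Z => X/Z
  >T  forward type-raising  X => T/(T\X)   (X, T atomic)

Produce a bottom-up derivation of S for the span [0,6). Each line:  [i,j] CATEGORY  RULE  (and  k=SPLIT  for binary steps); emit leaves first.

[0,1] N\PP  lex  "saw"
[1,2] S\N  lex  "under"
[0,2] S\PP  <B  k=1
[2,3] S/NP  lex  "a"
[3,4] PP  lex  "some"
[3,4] NP/(NP\PP)  >T
[4,5] NP\PP  lex  "cat"
[3,5] NP  >  k=4
[2,5] S  >  k=3
[5,6] (S\(S\PP))\S  lex  "slowly"
[2,6] S\(S\PP)  <  k=5
[0,6] S  <  k=2

[0,6] S   <
  [0,2] S\PP   <B
    [0,1] "saw" : N\PP
    [1,2] "under" : S\N
  [2,6] S\(S\PP)   <
    [2,5] S   >
      [2,3] "a" : S/NP
      [3,5] NP   >
        [3,4] NP/(NP\PP)   >T
          [3,4] "some" : PP
        [4,5] "cat" : NP\PP
    [5,6] "slowly" : (S\(S\PP))\S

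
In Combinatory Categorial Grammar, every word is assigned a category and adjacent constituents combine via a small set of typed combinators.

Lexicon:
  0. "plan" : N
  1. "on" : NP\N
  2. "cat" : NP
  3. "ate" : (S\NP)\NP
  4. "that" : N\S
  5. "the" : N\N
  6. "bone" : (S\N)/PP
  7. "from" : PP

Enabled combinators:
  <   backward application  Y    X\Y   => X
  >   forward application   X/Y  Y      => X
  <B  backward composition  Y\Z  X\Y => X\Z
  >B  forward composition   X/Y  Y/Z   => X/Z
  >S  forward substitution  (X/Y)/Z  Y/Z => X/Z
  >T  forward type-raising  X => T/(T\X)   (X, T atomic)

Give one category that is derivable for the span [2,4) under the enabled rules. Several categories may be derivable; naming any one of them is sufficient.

S\NP

[0,8] S   <
  [0,5] N   <
    [0,4] S   <
      [0,1] "plan" : N
      [1,4] S\N   <B
        [1,2] "on" : NP\N
        [2,4] S\NP   <
          [2,3] "cat" : NP
          [3,4] "ate" : (S\NP)\NP
    [4,5] "that" : N\S
  [5,8] S\N   <B
    [5,6] "the" : N\N
    [6,8] S\N   >
      [6,7] "bone" : (S\N)/PP
      [7,8] "from" : PP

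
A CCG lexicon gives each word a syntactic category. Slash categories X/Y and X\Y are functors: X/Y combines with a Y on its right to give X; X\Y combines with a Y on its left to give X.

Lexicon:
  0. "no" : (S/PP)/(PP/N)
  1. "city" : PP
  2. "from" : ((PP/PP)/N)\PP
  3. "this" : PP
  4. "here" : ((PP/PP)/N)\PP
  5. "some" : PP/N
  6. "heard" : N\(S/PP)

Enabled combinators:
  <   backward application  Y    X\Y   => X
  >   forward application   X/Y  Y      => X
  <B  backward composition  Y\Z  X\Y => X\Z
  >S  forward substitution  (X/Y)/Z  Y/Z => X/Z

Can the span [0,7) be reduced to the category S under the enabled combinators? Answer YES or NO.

(S/PP)/(PP/N) PP ((PP/PP)/N)\PP PP ((PP/PP)/N)\PP PP/N N\(S/PP)
CKY chart[0,7] = {N}; S ∉ chart

NO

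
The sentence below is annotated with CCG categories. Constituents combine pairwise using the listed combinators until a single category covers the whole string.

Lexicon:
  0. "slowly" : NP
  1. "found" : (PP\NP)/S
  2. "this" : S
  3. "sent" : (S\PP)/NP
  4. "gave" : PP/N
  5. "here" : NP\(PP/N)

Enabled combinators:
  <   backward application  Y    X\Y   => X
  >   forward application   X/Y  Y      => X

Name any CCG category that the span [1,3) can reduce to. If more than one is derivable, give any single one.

PP\NP

[0,6] S   <
  [0,3] PP   <
    [0,1] "slowly" : NP
    [1,3] PP\NP   >
      [1,2] "found" : (PP\NP)/S
      [2,3] "this" : S
  [3,6] S\PP   >
    [3,4] "sent" : (S\PP)/NP
    [4,6] NP   <
      [4,5] "gave" : PP/N
      [5,6] "here" : NP\(PP/N)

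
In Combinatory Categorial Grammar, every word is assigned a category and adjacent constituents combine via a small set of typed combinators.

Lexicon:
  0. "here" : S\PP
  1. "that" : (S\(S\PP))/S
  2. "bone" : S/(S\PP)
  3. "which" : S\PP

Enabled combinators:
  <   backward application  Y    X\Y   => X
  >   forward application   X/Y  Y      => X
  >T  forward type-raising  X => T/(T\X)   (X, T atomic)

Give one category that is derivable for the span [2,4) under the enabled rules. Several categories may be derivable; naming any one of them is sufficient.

[0,4] S   <
  [0,1] "here" : S\PP
  [1,4] S\(S\PP)   >
    [1,2] "that" : (S\(S\PP))/S
    [2,4] S   >
      [2,3] "bone" : S/(S\PP)
      [3,4] "which" : S\PP

S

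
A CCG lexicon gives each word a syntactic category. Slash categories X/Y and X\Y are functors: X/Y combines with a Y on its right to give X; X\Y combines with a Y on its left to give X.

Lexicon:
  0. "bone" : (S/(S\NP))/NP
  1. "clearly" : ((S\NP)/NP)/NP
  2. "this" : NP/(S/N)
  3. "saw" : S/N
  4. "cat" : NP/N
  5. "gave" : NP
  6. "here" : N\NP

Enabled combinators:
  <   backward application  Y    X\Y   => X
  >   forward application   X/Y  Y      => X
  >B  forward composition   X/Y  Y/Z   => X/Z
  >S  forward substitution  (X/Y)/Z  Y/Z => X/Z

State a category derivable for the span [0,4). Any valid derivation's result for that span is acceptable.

S/NP

[0,7] S   >
  [0,4] S/NP   >S
    [0,1] "bone" : (S/(S\NP))/NP
    [1,4] (S\NP)/NP   >
      [1,2] "clearly" : ((S\NP)/NP)/NP
      [2,4] NP   >
        [2,3] "this" : NP/(S/N)
        [3,4] "saw" : S/N
  [4,7] NP   >
    [4,5] "cat" : NP/N
    [5,7] N   <
      [5,6] "gave" : NP
      [6,7] "here" : N\NP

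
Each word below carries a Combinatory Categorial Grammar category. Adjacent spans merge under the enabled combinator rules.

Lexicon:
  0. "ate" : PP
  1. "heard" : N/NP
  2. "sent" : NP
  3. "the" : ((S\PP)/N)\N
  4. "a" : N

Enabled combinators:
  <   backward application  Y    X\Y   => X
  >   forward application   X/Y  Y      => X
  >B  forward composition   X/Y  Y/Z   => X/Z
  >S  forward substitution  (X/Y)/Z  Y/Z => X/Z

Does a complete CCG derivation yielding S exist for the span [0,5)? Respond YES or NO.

YES

[0,5] S   <
  [0,1] "ate" : PP
  [1,5] S\PP   >
    [1,4] (S\PP)/N   <
      [1,3] N   >
        [1,2] "heard" : N/NP
        [2,3] "sent" : NP
      [3,4] "the" : ((S\PP)/N)\N
    [4,5] "a" : N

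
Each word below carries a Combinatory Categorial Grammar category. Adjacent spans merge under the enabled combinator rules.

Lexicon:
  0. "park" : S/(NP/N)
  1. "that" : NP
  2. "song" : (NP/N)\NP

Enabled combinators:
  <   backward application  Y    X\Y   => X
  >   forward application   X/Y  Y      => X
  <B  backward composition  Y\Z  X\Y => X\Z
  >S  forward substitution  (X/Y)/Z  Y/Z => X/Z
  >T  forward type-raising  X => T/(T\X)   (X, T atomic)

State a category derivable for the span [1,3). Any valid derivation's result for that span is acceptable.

[0,3] S   >
  [0,1] "park" : S/(NP/N)
  [1,3] NP/N   <
    [1,2] "that" : NP
    [2,3] "song" : (NP/N)\NP

NP/N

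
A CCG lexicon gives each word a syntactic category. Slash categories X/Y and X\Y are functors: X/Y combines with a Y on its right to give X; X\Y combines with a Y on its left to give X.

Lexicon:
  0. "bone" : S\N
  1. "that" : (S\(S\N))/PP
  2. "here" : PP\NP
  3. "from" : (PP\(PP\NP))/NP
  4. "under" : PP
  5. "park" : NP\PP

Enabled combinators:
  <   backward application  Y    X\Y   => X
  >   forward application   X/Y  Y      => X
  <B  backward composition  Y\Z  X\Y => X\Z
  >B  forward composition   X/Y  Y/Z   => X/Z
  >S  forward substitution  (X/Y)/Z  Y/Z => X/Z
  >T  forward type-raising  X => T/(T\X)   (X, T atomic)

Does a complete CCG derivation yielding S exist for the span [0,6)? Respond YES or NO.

[0,6] S   <
  [0,1] "bone" : S\N
  [1,6] S\(S\N)   >
    [1,2] "that" : (S\(S\N))/PP
    [2,6] PP   <
      [2,3] "here" : PP\NP
      [3,6] PP\(PP\NP)   >
        [3,4] "from" : (PP\(PP\NP))/NP
        [4,6] NP   >
          [4,5] NP/(NP\PP)   >T
            [4,5] "under" : PP
          [5,6] "park" : NP\PP

YES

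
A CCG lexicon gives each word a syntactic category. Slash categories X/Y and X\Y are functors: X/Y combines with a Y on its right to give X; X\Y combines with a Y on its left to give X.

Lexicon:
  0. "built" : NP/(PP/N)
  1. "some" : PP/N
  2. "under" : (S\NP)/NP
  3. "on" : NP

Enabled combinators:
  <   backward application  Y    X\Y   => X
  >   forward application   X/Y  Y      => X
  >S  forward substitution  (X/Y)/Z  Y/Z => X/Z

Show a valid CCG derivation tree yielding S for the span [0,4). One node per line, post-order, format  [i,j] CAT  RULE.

[0,1] NP/(PP/N)  lex  "built"
[1,2] PP/N  lex  "some"
[0,2] NP  >  k=1
[2,3] (S\NP)/NP  lex  "under"
[3,4] NP  lex  "on"
[2,4] S\NP  >  k=3
[0,4] S  <  k=2

[0,4] S   <
  [0,2] NP   >
    [0,1] "built" : NP/(PP/N)
    [1,2] "some" : PP/N
  [2,4] S\NP   >
    [2,3] "under" : (S\NP)/NP
    [3,4] "on" : NP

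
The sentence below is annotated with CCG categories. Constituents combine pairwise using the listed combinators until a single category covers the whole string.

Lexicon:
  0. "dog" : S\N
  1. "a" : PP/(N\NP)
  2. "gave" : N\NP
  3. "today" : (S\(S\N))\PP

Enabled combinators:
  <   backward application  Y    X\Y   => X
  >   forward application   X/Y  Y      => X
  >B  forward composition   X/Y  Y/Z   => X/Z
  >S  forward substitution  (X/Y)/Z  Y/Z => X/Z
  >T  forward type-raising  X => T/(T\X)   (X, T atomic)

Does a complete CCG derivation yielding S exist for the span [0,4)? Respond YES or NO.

[0,4] S   <
  [0,1] "dog" : S\N
  [1,4] S\(S\N)   <
    [1,3] PP   >
      [1,2] "a" : PP/(N\NP)
      [2,3] "gave" : N\NP
    [3,4] "today" : (S\(S\N))\PP

YES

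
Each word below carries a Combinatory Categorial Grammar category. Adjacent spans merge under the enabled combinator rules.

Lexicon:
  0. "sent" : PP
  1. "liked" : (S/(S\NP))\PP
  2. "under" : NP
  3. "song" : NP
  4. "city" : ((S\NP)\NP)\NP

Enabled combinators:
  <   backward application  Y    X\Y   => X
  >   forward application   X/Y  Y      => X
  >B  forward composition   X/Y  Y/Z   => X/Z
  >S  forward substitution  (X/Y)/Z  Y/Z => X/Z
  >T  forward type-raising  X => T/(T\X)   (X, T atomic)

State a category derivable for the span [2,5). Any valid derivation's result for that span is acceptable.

[0,5] S   >
  [0,2] S/(S\NP)   <
    [0,1] "sent" : PP
    [1,2] "liked" : (S/(S\NP))\PP
  [2,5] S\NP   <
    [2,3] "under" : NP
    [3,5] (S\NP)\NP   <
      [3,4] "song" : NP
      [4,5] "city" : ((S\NP)\NP)\NP

S\NP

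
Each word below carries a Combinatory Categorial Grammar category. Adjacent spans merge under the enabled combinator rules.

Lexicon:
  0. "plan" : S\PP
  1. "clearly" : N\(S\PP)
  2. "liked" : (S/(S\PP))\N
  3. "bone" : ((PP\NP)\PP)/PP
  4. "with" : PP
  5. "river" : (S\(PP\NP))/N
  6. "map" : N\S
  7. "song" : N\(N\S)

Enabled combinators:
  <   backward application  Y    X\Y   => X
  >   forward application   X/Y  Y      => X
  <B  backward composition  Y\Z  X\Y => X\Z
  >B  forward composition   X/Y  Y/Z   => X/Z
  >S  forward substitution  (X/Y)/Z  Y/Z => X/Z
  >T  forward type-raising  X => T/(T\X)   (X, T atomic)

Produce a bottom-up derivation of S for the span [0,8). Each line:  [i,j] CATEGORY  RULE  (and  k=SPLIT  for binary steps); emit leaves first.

[0,8] S   >
  [0,3] S/(S\PP)   <
    [0,2] N   <
      [0,1] "plan" : S\PP
      [1,2] "clearly" : N\(S\PP)
    [2,3] "liked" : (S/(S\PP))\N
  [3,8] S\PP   <B
    [3,5] (PP\NP)\PP   >
      [3,4] "bone" : ((PP\NP)\PP)/PP
      [4,5] "with" : PP
    [5,8] S\(PP\NP)   >
      [5,6] "river" : (S\(PP\NP))/N
      [6,8] N   <
        [6,7] "map" : N\S
        [7,8] "song" : N\(N\S)

[0,1] S\PP  lex  "plan"
[1,2] N\(S\PP)  lex  "clearly"
[0,2] N  <  k=1
[2,3] (S/(S\PP))\N  lex  "liked"
[0,3] S/(S\PP)  <  k=2
[3,4] ((PP\NP)\PP)/PP  lex  "bone"
[4,5] PP  lex  "with"
[3,5] (PP\NP)\PP  >  k=4
[5,6] (S\(PP\NP))/N  lex  "river"
[6,7] N\S  lex  "map"
[7,8] N\(N\S)  lex  "song"
[6,8] N  <  k=7
[5,8] S\(PP\NP)  >  k=6
[3,8] S\PP  <B  k=5
[0,8] S  >  k=3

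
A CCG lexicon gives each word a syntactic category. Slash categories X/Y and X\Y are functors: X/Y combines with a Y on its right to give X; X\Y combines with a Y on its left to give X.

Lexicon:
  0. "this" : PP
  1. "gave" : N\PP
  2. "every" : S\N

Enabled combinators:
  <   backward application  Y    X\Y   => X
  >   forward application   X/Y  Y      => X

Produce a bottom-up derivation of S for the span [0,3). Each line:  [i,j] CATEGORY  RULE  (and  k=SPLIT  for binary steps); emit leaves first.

[0,1] PP  lex  "this"
[1,2] N\PP  lex  "gave"
[0,2] N  <  k=1
[2,3] S\N  lex  "every"
[0,3] S  <  k=2

[0,3] S   <
  [0,2] N   <
    [0,1] "this" : PP
    [1,2] "gave" : N\PP
  [2,3] "every" : S\N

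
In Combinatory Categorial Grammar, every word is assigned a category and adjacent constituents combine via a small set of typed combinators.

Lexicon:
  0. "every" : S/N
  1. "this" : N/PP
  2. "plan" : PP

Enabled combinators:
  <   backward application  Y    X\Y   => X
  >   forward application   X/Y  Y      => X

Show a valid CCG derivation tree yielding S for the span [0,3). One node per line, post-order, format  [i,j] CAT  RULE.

[0,1] S/N  lex  "every"
[1,2] N/PP  lex  "this"
[2,3] PP  lex  "plan"
[1,3] N  >  k=2
[0,3] S  >  k=1

[0,3] S   >
  [0,1] "every" : S/N
  [1,3] N   >
    [1,2] "this" : N/PP
    [2,3] "plan" : PP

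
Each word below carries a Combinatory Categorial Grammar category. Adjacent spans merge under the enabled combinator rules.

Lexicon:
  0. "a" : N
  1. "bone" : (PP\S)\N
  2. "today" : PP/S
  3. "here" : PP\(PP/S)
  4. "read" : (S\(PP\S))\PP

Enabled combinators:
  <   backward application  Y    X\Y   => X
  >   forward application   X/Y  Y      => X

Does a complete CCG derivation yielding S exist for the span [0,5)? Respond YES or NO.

YES

[0,5] S   <
  [0,2] PP\S   <
    [0,1] "a" : N
    [1,2] "bone" : (PP\S)\N
  [2,5] S\(PP\S)   <
    [2,4] PP   <
      [2,3] "today" : PP/S
      [3,4] "here" : PP\(PP/S)
    [4,5] "read" : (S\(PP\S))\PP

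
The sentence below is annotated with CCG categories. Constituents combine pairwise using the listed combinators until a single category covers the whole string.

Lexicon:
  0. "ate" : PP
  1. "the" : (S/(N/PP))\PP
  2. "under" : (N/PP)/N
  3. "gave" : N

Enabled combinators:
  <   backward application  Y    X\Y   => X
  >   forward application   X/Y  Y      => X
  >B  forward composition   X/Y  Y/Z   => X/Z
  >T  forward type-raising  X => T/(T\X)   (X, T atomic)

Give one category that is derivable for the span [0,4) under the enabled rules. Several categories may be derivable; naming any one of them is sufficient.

S

[0,4] S   >
  [0,2] S/(N/PP)   <
    [0,1] "ate" : PP
    [1,2] "the" : (S/(N/PP))\PP
  [2,4] N/PP   >
    [2,3] "under" : (N/PP)/N
    [3,4] "gave" : N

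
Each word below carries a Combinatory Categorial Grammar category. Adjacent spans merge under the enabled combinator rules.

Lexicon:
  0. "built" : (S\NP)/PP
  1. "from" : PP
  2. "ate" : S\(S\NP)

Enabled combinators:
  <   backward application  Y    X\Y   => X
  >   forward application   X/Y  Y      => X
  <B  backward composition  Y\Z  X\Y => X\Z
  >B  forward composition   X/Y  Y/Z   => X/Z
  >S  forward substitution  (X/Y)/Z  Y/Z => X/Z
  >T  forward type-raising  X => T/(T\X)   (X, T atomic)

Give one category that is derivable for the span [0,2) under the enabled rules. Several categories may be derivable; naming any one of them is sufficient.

[0,3] S   <
  [0,2] S\NP   >
    [0,1] "built" : (S\NP)/PP
    [1,2] "from" : PP
  [2,3] "ate" : S\(S\NP)

S\NP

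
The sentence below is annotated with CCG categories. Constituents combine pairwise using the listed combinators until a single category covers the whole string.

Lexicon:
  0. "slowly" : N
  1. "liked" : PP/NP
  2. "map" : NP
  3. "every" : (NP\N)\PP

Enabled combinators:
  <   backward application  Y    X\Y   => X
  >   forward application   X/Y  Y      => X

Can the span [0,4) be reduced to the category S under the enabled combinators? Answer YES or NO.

N PP/NP NP (NP\N)\PP
CKY chart[0,4] = {NP}; S ∉ chart

NO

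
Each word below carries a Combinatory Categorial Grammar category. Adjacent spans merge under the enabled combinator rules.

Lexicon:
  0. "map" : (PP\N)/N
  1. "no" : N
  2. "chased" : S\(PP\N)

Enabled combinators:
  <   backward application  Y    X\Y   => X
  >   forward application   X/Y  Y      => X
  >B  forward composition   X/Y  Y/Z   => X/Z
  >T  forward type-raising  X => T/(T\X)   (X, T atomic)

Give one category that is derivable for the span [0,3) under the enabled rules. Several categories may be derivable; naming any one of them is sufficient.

[0,3] S   <
  [0,2] PP\N   >
    [0,1] "map" : (PP\N)/N
    [1,2] "no" : N
  [2,3] "chased" : S\(PP\N)

S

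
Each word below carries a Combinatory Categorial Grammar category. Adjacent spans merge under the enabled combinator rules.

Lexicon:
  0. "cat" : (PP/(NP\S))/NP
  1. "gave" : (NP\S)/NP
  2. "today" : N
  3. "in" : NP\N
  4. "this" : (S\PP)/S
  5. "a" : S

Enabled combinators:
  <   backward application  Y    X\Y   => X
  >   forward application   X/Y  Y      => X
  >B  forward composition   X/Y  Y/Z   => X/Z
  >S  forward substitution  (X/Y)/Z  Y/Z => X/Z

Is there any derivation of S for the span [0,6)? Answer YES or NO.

YES

[0,6] S   <
  [0,4] PP   >
    [0,2] PP/NP   >S
      [0,1] "cat" : (PP/(NP\S))/NP
      [1,2] "gave" : (NP\S)/NP
    [2,4] NP   <
      [2,3] "today" : N
      [3,4] "in" : NP\N
  [4,6] S\PP   >
    [4,5] "this" : (S\PP)/S
    [5,6] "a" : S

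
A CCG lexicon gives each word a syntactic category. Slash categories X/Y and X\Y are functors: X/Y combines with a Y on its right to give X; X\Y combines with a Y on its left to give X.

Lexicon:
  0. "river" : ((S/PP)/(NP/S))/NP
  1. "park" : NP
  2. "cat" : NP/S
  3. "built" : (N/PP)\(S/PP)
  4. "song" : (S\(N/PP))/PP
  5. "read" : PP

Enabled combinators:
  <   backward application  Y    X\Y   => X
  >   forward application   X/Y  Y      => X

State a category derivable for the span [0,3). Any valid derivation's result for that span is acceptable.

[0,6] S   <
  [0,4] N/PP   <
    [0,3] S/PP   >
      [0,2] (S/PP)/(NP/S)   >
        [0,1] "river" : ((S/PP)/(NP/S))/NP
        [1,2] "park" : NP
      [2,3] "cat" : NP/S
    [3,4] "built" : (N/PP)\(S/PP)
  [4,6] S\(N/PP)   >
    [4,5] "song" : (S\(N/PP))/PP
    [5,6] "read" : PP

S/PP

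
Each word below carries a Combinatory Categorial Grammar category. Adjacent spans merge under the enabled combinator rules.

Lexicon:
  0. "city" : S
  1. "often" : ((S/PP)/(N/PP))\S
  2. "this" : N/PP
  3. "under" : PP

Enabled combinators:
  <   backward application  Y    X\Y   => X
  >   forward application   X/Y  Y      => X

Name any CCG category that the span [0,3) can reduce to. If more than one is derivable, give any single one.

S/PP

[0,4] S   >
  [0,3] S/PP   >
    [0,2] (S/PP)/(N/PP)   <
      [0,1] "city" : S
      [1,2] "often" : ((S/PP)/(N/PP))\S
    [2,3] "this" : N/PP
  [3,4] "under" : PP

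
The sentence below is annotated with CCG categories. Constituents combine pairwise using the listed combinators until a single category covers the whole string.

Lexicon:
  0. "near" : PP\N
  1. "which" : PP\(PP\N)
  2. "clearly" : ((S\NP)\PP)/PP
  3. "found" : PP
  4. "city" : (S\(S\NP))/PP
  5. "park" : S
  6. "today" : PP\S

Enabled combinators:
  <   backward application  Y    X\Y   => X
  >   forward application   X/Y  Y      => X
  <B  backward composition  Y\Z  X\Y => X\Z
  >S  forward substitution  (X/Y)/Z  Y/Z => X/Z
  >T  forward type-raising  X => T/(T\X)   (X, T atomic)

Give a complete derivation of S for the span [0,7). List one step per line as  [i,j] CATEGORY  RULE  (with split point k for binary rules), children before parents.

[0,1] PP\N  lex  "near"
[1,2] PP\(PP\N)  lex  "which"
[0,2] PP  <  k=1
[2,3] ((S\NP)\PP)/PP  lex  "clearly"
[3,4] PP  lex  "found"
[2,4] (S\NP)\PP  >  k=3
[0,4] S\NP  <  k=2
[4,5] (S\(S\NP))/PP  lex  "city"
[5,6] S  lex  "park"
[6,7] PP\S  lex  "today"
[5,7] PP  <  k=6
[4,7] S\(S\NP)  >  k=5
[0,7] S  <  k=4

[0,7] S   <
  [0,4] S\NP   <
    [0,2] PP   <
      [0,1] "near" : PP\N
      [1,2] "which" : PP\(PP\N)
    [2,4] (S\NP)\PP   >
      [2,3] "clearly" : ((S\NP)\PP)/PP
      [3,4] "found" : PP
  [4,7] S\(S\NP)   >
    [4,5] "city" : (S\(S\NP))/PP
    [5,7] PP   <
      [5,6] "park" : S
      [6,7] "today" : PP\S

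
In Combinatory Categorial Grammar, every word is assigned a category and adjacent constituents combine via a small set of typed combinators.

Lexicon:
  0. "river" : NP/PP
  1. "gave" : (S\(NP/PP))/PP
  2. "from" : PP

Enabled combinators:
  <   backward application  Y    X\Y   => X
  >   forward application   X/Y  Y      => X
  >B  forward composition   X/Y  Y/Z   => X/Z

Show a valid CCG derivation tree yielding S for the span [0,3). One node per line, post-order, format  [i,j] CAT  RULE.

[0,3] S   <
  [0,1] "river" : NP/PP
  [1,3] S\(NP/PP)   >
    [1,2] "gave" : (S\(NP/PP))/PP
    [2,3] "from" : PP

[0,1] NP/PP  lex  "river"
[1,2] (S\(NP/PP))/PP  lex  "gave"
[2,3] PP  lex  "from"
[1,3] S\(NP/PP)  >  k=2
[0,3] S  <  k=1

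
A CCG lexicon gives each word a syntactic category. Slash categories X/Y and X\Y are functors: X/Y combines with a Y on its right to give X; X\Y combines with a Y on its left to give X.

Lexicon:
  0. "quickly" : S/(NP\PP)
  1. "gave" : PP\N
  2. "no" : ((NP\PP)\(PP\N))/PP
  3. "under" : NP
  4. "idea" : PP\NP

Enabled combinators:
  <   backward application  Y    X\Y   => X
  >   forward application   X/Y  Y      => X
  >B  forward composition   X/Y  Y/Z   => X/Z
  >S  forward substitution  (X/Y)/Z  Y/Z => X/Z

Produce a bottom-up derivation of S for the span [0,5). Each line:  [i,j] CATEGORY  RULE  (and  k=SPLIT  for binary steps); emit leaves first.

[0,1] S/(NP\PP)  lex  "quickly"
[1,2] PP\N  lex  "gave"
[2,3] ((NP\PP)\(PP\N))/PP  lex  "no"
[3,4] NP  lex  "under"
[4,5] PP\NP  lex  "idea"
[3,5] PP  <  k=4
[2,5] (NP\PP)\(PP\N)  >  k=3
[1,5] NP\PP  <  k=2
[0,5] S  >  k=1

[0,5] S   >
  [0,1] "quickly" : S/(NP\PP)
  [1,5] NP\PP   <
    [1,2] "gave" : PP\N
    [2,5] (NP\PP)\(PP\N)   >
      [2,3] "no" : ((NP\PP)\(PP\N))/PP
      [3,5] PP   <
        [3,4] "under" : NP
        [4,5] "idea" : PP\NP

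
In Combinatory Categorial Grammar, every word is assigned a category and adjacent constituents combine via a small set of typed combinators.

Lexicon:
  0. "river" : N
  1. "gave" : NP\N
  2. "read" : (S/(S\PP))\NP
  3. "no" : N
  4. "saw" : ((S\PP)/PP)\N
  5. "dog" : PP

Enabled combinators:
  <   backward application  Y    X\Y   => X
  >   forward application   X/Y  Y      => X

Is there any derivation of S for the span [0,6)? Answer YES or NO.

[0,6] S   >
  [0,3] S/(S\PP)   <
    [0,2] NP   <
      [0,1] "river" : N
      [1,2] "gave" : NP\N
    [2,3] "read" : (S/(S\PP))\NP
  [3,6] S\PP   >
    [3,5] (S\PP)/PP   <
      [3,4] "no" : N
      [4,5] "saw" : ((S\PP)/PP)\N
    [5,6] "dog" : PP

YES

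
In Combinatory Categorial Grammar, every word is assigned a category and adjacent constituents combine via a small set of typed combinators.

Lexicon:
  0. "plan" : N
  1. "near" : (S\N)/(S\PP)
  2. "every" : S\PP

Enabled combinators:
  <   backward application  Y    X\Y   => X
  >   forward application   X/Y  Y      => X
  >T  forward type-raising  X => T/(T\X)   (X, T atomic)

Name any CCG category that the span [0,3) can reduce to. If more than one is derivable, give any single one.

[0,3] S   >
  [0,1] S/(S\N)   >T
    [0,1] "plan" : N
  [1,3] S\N   >
    [1,2] "near" : (S\N)/(S\PP)
    [2,3] "every" : S\PP

S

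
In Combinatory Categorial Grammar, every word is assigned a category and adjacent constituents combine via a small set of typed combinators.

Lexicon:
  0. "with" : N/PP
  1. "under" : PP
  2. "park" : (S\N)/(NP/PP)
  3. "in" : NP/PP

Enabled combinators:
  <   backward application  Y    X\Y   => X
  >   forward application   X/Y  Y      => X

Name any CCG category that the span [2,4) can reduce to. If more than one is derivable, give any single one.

S\N

[0,4] S   <
  [0,2] N   >
    [0,1] "with" : N/PP
    [1,2] "under" : PP
  [2,4] S\N   >
    [2,3] "park" : (S\N)/(NP/PP)
    [3,4] "in" : NP/PP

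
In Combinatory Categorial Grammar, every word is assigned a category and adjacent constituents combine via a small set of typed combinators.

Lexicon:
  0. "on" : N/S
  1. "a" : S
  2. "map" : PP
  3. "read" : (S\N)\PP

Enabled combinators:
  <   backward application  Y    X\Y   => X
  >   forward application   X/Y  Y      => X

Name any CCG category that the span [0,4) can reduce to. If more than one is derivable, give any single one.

[0,4] S   <
  [0,2] N   >
    [0,1] "on" : N/S
    [1,2] "a" : S
  [2,4] S\N   <
    [2,3] "map" : PP
    [3,4] "read" : (S\N)\PP

S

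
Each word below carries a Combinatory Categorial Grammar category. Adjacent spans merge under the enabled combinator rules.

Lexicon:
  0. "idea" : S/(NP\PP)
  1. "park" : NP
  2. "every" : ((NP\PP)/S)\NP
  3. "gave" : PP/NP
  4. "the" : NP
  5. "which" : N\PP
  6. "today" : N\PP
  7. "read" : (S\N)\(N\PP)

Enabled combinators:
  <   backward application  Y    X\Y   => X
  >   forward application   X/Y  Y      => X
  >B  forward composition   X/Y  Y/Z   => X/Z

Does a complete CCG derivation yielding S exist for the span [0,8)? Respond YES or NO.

YES

[0,8] S   >
  [0,1] "idea" : S/(NP\PP)
  [1,8] NP\PP   >
    [1,3] (NP\PP)/S   <
      [1,2] "park" : NP
      [2,3] "every" : ((NP\PP)/S)\NP
    [3,8] S   <
      [3,6] N   <
        [3,5] PP   >
          [3,4] "gave" : PP/NP
          [4,5] "the" : NP
        [5,6] "which" : N\PP
      [6,8] S\N   <
        [6,7] "today" : N\PP
        [7,8] "read" : (S\N)\(N\PP)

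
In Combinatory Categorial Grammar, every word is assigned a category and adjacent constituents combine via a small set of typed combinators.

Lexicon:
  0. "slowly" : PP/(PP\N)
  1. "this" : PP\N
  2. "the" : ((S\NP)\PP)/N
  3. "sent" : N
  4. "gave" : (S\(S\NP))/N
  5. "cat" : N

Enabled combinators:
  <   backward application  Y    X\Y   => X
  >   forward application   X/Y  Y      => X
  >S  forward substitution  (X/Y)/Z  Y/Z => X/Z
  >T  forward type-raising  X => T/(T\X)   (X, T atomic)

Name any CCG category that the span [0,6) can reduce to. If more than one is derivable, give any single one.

S

[0,6] S   <
  [0,4] S\NP   <
    [0,2] PP   >
      [0,1] "slowly" : PP/(PP\N)
      [1,2] "this" : PP\N
    [2,4] (S\NP)\PP   >
      [2,3] "the" : ((S\NP)\PP)/N
      [3,4] "sent" : N
  [4,6] S\(S\NP)   >
    [4,5] "gave" : (S\(S\NP))/N
    [5,6] "cat" : N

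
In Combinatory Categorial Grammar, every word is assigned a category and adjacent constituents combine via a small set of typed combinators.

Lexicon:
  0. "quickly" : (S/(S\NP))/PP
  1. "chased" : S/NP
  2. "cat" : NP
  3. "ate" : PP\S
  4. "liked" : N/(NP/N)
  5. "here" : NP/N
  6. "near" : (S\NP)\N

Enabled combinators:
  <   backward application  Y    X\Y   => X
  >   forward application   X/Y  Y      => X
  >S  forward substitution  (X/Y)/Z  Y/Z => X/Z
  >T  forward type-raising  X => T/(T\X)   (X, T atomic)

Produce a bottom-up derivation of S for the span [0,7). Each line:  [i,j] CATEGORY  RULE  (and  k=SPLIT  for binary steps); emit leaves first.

[0,7] S   >
  [0,4] S/(S\NP)   >
    [0,1] "quickly" : (S/(S\NP))/PP
    [1,4] PP   <
      [1,3] S   >
        [1,2] "chased" : S/NP
        [2,3] "cat" : NP
      [3,4] "ate" : PP\S
  [4,7] S\NP   <
    [4,6] N   >
      [4,5] "liked" : N/(NP/N)
      [5,6] "here" : NP/N
    [6,7] "near" : (S\NP)\N

[0,1] (S/(S\NP))/PP  lex  "quickly"
[1,2] S/NP  lex  "chased"
[2,3] NP  lex  "cat"
[1,3] S  >  k=2
[3,4] PP\S  lex  "ate"
[1,4] PP  <  k=3
[0,4] S/(S\NP)  >  k=1
[4,5] N/(NP/N)  lex  "liked"
[5,6] NP/N  lex  "here"
[4,6] N  >  k=5
[6,7] (S\NP)\N  lex  "near"
[4,7] S\NP  <  k=6
[0,7] S  >  k=4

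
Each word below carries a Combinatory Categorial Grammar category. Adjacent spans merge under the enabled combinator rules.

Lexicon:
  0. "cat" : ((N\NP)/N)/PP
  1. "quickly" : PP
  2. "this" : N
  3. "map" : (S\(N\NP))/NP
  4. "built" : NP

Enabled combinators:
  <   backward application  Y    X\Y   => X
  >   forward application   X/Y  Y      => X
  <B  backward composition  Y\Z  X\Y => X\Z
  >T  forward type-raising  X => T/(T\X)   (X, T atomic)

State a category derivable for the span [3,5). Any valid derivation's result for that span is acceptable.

S\(N\NP)

[0,5] S   <
  [0,3] N\NP   >
    [0,2] (N\NP)/N   >
      [0,1] "cat" : ((N\NP)/N)/PP
      [1,2] "quickly" : PP
    [2,3] "this" : N
  [3,5] S\(N\NP)   >
    [3,4] "map" : (S\(N\NP))/NP
    [4,5] "built" : NP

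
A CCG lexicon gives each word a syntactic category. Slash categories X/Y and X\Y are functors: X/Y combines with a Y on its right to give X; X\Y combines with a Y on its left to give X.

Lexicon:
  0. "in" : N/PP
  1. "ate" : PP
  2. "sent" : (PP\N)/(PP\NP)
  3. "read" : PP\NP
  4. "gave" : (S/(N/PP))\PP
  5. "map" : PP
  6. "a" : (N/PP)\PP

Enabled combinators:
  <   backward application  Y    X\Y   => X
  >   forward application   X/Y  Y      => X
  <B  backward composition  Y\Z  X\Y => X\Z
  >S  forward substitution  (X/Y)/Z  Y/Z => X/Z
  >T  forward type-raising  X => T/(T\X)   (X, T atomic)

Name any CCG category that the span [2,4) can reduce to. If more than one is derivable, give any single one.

PP\N

[0,7] S   >
  [0,5] S/(N/PP)   <
    [0,4] PP   <
      [0,2] N   >
        [0,1] "in" : N/PP
        [1,2] "ate" : PP
      [2,4] PP\N   >
        [2,3] "sent" : (PP\N)/(PP\NP)
        [3,4] "read" : PP\NP
    [4,5] "gave" : (S/(N/PP))\PP
  [5,7] N/PP   <
    [5,6] "map" : PP
    [6,7] "a" : (N/PP)\PP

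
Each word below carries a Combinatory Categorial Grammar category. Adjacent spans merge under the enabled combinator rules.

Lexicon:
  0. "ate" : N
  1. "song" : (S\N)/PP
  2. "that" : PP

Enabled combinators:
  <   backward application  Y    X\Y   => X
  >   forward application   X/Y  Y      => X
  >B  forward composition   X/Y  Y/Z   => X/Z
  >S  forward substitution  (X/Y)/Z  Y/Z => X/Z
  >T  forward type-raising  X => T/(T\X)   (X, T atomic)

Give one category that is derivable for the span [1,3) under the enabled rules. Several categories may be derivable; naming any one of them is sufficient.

S\N

[0,3] S   >
  [0,1] S/(S\N)   >T
    [0,1] "ate" : N
  [1,3] S\N   >
    [1,2] "song" : (S\N)/PP
    [2,3] "that" : PP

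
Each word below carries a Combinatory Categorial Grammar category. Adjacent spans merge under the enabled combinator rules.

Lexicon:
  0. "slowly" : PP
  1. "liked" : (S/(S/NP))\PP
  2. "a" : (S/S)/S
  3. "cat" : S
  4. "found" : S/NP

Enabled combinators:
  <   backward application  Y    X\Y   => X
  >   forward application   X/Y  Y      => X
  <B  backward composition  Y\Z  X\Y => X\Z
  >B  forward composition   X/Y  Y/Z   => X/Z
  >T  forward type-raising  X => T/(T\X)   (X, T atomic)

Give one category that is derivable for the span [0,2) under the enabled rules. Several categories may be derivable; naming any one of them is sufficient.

[0,5] S   >
  [0,2] S/(S/NP)   <
    [0,1] "slowly" : PP
    [1,2] "liked" : (S/(S/NP))\PP
  [2,5] S/NP   >B
    [2,4] S/S   >
      [2,3] "a" : (S/S)/S
      [3,4] "cat" : S
    [4,5] "found" : S/NP

S/(S/NP)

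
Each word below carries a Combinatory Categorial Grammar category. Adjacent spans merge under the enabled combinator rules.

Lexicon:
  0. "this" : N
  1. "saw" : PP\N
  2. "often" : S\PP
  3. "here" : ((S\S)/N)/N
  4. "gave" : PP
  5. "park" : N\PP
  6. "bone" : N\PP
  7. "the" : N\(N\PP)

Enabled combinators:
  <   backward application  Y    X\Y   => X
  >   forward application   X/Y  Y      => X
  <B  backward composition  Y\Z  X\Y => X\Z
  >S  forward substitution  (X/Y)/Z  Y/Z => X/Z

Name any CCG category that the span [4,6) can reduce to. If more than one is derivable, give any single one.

[0,8] S   <
  [0,2] PP   <
    [0,1] "this" : N
    [1,2] "saw" : PP\N
  [2,8] S\PP   <B
    [2,3] "often" : S\PP
    [3,8] S\S   >
      [3,6] (S\S)/N   >
        [3,4] "here" : ((S\S)/N)/N
        [4,6] N   <
          [4,5] "gave" : PP
          [5,6] "park" : N\PP
      [6,8] N   <
        [6,7] "bone" : N\PP
        [7,8] "the" : N\(N\PP)

N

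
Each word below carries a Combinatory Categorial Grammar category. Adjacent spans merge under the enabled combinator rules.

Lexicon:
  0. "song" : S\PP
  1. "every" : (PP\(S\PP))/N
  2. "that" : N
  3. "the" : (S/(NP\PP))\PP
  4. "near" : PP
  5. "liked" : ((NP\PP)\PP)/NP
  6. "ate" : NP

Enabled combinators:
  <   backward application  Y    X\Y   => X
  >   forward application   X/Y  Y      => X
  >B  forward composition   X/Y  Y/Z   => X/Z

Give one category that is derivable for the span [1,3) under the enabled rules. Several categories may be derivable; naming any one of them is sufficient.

[0,7] S   >
  [0,4] S/(NP\PP)   <
    [0,3] PP   <
      [0,1] "song" : S\PP
      [1,3] PP\(S\PP)   >
        [1,2] "every" : (PP\(S\PP))/N
        [2,3] "that" : N
    [3,4] "the" : (S/(NP\PP))\PP
  [4,7] NP\PP   <
    [4,5] "near" : PP
    [5,7] (NP\PP)\PP   >
      [5,6] "liked" : ((NP\PP)\PP)/NP
      [6,7] "ate" : NP

PP\(S\PP)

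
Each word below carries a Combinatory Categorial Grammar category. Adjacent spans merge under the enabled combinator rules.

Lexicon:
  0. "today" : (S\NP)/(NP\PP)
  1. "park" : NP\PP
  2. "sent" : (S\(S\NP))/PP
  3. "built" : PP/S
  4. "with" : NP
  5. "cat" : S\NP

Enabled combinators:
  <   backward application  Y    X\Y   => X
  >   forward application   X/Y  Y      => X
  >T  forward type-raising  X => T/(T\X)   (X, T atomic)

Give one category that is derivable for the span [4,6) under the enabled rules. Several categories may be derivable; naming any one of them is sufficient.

S

[0,6] S   <
  [0,2] S\NP   >
    [0,1] "today" : (S\NP)/(NP\PP)
    [1,2] "park" : NP\PP
  [2,6] S\(S\NP)   >
    [2,3] "sent" : (S\(S\NP))/PP
    [3,6] PP   >
      [3,4] "built" : PP/S
      [4,6] S   <
        [4,5] "with" : NP
        [5,6] "cat" : S\NP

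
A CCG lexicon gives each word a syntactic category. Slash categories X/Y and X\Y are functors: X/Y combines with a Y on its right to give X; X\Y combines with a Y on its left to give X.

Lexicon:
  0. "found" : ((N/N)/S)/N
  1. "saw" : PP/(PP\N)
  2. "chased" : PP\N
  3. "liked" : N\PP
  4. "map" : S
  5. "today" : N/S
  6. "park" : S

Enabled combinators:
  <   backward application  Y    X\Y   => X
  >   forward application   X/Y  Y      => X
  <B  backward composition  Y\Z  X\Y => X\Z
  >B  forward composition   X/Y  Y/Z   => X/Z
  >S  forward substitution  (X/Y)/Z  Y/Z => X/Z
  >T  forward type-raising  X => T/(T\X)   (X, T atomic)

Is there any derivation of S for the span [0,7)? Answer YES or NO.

NO

((N/N)/S)/N PP/(PP\N) PP\N N\PP S N/S S
CKY chart[0,7] = {N, N/(N\N), N/(S\S), NP/(NP\N), PP/(PP\N), S/(S\N)}; S ∉ chart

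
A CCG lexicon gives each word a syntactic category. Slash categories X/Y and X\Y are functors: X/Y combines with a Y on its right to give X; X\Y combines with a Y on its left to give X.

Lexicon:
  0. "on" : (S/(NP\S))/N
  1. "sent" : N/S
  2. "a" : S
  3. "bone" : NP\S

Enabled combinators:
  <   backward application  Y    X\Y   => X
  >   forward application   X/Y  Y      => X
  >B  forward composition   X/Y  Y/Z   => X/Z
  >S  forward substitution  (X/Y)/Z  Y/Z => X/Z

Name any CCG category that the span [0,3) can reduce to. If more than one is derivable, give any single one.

[0,4] S   >
  [0,3] S/(NP\S)   >
    [0,1] "on" : (S/(NP\S))/N
    [1,3] N   >
      [1,2] "sent" : N/S
      [2,3] "a" : S
  [3,4] "bone" : NP\S

S/(NP\S)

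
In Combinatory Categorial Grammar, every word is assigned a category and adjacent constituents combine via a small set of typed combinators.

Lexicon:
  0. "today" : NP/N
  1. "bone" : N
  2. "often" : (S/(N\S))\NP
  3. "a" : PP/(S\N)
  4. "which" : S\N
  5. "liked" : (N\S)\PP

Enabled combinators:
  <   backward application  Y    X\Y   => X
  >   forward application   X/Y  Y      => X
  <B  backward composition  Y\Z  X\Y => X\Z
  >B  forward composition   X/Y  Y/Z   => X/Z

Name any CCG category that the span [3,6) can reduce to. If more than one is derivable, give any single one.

[0,6] S   >
  [0,3] S/(N\S)   <
    [0,2] NP   >
      [0,1] "today" : NP/N
      [1,2] "bone" : N
    [2,3] "often" : (S/(N\S))\NP
  [3,6] N\S   <
    [3,5] PP   >
      [3,4] "a" : PP/(S\N)
      [4,5] "which" : S\N
    [5,6] "liked" : (N\S)\PP

N\S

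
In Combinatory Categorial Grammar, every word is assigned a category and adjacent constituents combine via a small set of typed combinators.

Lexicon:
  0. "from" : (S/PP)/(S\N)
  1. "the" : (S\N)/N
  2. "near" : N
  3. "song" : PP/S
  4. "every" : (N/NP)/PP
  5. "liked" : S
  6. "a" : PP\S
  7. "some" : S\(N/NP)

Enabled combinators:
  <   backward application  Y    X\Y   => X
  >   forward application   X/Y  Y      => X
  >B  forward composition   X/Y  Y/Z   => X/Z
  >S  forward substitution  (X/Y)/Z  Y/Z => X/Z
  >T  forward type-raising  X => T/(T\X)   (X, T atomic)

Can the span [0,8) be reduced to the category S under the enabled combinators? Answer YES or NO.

[0,8] S   >
  [0,3] S/PP   >
    [0,1] "from" : (S/PP)/(S\N)
    [1,3] S\N   >
      [1,2] "the" : (S\N)/N
      [2,3] "near" : N
  [3,8] PP   >
    [3,4] "song" : PP/S
    [4,8] S   <
      [4,7] N/NP   >
        [4,5] "every" : (N/NP)/PP
        [5,7] PP   <
          [5,6] "liked" : S
          [6,7] "a" : PP\S
      [7,8] "some" : S\(N/NP)

YES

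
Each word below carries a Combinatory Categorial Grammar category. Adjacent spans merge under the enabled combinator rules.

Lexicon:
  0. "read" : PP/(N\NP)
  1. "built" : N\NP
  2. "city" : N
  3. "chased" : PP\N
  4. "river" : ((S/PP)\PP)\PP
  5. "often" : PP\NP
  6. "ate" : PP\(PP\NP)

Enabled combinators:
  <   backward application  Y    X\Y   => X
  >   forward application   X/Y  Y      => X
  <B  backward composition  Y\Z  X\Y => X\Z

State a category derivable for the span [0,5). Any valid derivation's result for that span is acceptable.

S/PP

[0,7] S   >
  [0,5] S/PP   <
    [0,2] PP   >
      [0,1] "read" : PP/(N\NP)
      [1,2] "built" : N\NP
    [2,5] (S/PP)\PP   <
      [2,4] PP   <
        [2,3] "city" : N
        [3,4] "chased" : PP\N
      [4,5] "river" : ((S/PP)\PP)\PP
  [5,7] PP   <
    [5,6] "often" : PP\NP
    [6,7] "ate" : PP\(PP\NP)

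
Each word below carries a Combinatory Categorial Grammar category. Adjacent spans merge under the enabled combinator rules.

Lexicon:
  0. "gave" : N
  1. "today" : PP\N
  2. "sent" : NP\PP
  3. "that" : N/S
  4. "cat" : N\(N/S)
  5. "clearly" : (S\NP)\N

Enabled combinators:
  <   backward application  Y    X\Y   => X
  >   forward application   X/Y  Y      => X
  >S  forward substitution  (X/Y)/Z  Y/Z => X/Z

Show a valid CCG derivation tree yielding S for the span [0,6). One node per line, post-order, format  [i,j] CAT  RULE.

[0,1] N  lex  "gave"
[1,2] PP\N  lex  "today"
[0,2] PP  <  k=1
[2,3] NP\PP  lex  "sent"
[0,3] NP  <  k=2
[3,4] N/S  lex  "that"
[4,5] N\(N/S)  lex  "cat"
[3,5] N  <  k=4
[5,6] (S\NP)\N  lex  "clearly"
[3,6] S\NP  <  k=5
[0,6] S  <  k=3

[0,6] S   <
  [0,3] NP   <
    [0,2] PP   <
      [0,1] "gave" : N
      [1,2] "today" : PP\N
    [2,3] "sent" : NP\PP
  [3,6] S\NP   <
    [3,5] N   <
      [3,4] "that" : N/S
      [4,5] "cat" : N\(N/S)
    [5,6] "clearly" : (S\NP)\N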